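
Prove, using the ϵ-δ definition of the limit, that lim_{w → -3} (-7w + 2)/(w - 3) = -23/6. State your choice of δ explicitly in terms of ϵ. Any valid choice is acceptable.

Let ϵ > 0. We want δ > 0 with 0 < |w + 3| < δ ⇒ |(-7w + 2)/(w - 3) + 23/6| < ϵ.
Combining over a common denominator, (-7w + 2)/(w - 3) + 23/6 = [(-7w + 2)·(-6) − 23·(w - 3)] / [(-6)·(w - 3)] = 19(w + 3) / ((-6)(w - 3)).
So |(-7w + 2)/(w - 3) + 23/6| = 19|w + 3| / (6·|w − 3|).
Restrict δ ≤ 3. Then |w + 3| < 3 gives |w − 3| = |(w + 3) + (-6)| ≥ 6 − 3 = 3.
Hence |(-7w + 2)/(w - 3) + 23/6| < 19|w + 3|/(6·3) = (19/18)|w + 3|, which is < ϵ once |w + 3| < (18/19)ϵ.
Take δ = min(3, (18/19)ϵ). Then 0 < |w + 3| < δ forces both bounds, so |(-7w + 2)/(w - 3) + 23/6| < ϵ.

δ = min(3, (18/19)ϵ)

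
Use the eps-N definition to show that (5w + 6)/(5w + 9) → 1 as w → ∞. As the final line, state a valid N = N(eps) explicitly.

Suppose eps > 0. We seek N > 0 such that w > N implies |(5w + 6)/(5w + 9) − 1| < eps.
(5w + 6)/(5w + 9) − 1 = (5(5w + 6) − 5(5w + 9)) / (5(5w + 9)) = -15/(5(5w + 9)).
For w > 0 we have 5w + 9 > 5w, so |(5w + 6)/(5w + 9) − 1| = 15/(5(5w + 9)) < 15/(5·5w) = (3/5)/w.
Thus |(5w + 6)/(5w + 9) − 1| < eps whenever w > (3/5)/eps.
Take N = (3/5)/eps. If w > N then |(5w + 6)/(5w + 9) − 1| < (3/5)/w < eps.

N = (3/5)/eps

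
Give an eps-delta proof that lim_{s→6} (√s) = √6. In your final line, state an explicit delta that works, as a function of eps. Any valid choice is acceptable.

delta = min(6, √6·eps)

Let eps > 0 be given. We want delta > 0 such that 0 < |s − 6| < delta implies |√s − √6| < eps.
Multiplying by the conjugate, |√s − √6| = |s − 6|/(√s + √6).
Restrict delta ≤ 6 so that |s − 6| < 6 forces s > 0, and then √s + √6 > √6.
Hence |√s − √6| < |s − 6|/√6, which is < eps once |s − 6| < √6·eps.
Take delta = min(6, √6·eps). If 0 < |s − 6| < delta then s > 0 and |√s − √6| < |s − 6|/√6 < eps.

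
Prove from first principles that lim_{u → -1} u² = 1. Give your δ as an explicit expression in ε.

Suppose ε > 0. We seek δ > 0 with 0 < |u + 1| < δ ⇒ |u² − 1| < ε.
Factor: u² − 1 = (u + 1)(u - 1), so |u² − 1| = |u + 1|·|u - 1|.
Restrict δ ≤ 1. Then |u + 1| < 1 gives |u| < 2, so by the triangle inequality |u - 1| ≤ 2 + 1 = 3.
Hence |u² − 1| ≤ 3|u + 1|, which is < ε once |u + 1| < ε/3.
Take δ = min(1, ε/3). If 0 < |u + 1| < δ then both bounds hold and |u² − 1| ≤ 3|u + 1| < 3·(ε/3) = ε.

δ = min(1, ε/3)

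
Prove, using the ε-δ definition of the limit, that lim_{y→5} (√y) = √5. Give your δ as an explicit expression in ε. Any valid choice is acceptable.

Fix ε > 0. We want δ > 0 such that 0 < |y − 5| < δ implies |√y − √5| < ε.
Multiplying by the conjugate, |√y − √5| = |y − 5|/(√y + √5).
Restrict δ ≤ 5 so that |y − 5| < 5 forces y > 0, and then √y + √5 > √5.
Hence |√y − √5| < |y − 5|/√5, which is < ε once |y − 5| < √5·ε.
Take δ = min(5, √5·ε). If 0 < |y − 5| < δ then y > 0 and |√y − √5| < |y − 5|/√5 < ε.

δ = min(5, √5·ε)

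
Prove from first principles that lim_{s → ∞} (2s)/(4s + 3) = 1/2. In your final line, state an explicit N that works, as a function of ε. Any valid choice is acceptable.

Fix ε > 0. We seek N > 0 such that s > N implies |(2s)/(4s + 3) − (1/2)| < ε.
(2s)/(4s + 3) − (1/2) = (4(2s) − 2(4s + 3)) / (4(4s + 3)) = -6/(4(4s + 3)).
For s > 0 we have 4s + 3 > 4s, so |(2s)/(4s + 3) − (1/2)| = 6/(4(4s + 3)) < 6/(4·4s) = (3/8)/s.
Thus |(2s)/(4s + 3) − (1/2)| < ε whenever s > (3/8)/ε.
Take N = (3/8)/ε. If s > N then |(2s)/(4s + 3) − (1/2)| < (3/8)/s < ε.

N = (3/8)/ε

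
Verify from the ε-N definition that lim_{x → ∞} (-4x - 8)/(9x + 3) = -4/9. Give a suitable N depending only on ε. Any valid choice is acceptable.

Let ε > 0. We seek N > 0 such that x > N implies |(-4x - 8)/(9x + 3) + 4/9| < ε.
(-4x - 8)/(9x + 3) + 4/9 = (9(-4x - 8) − (-4)(9x + 3)) / (9(9x + 3)) = -60/(9(9x + 3)).
For x > 0 we have 9x + 3 > 9x, so |(-4x - 8)/(9x + 3) + 4/9| = 60/(9(9x + 3)) < 60/(9·9x) = (20/27)/x.
Thus |(-4x - 8)/(9x + 3) + 4/9| < ε whenever x > (20/27)/ε.
Take N = (20/27)/ε. If x > N then |(-4x - 8)/(9x + 3) + 4/9| < (20/27)/x < ε.

N = (20/27)/ε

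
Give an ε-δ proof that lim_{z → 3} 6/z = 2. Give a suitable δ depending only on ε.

Suppose ε > 0. We seek δ > 0 such that 0 < |z − 3| < δ implies |6/z − 2| < ε.
|6/z − 2| = 6·|3 − z|/(3·|z|) = 6|z − 3|/(3|z|).
Restrict δ ≤ 3/2. Then |z − 3| < 3/2 gives |z| > 3/2, so 3|z| > 9/2.
Then |6/z − 2| < 6|z − 3|/(9/2), which is < ε when |z − 3| < (3/4)ε.
Take δ = min(3/2, (3/4)ε). Then 0 < |z − 3| < δ gives both |z − 3| < 3/2 and |z − 3| < (3/4)ε, so |6/z − 2| < ε.

δ = min(3/2, (3/4)ε)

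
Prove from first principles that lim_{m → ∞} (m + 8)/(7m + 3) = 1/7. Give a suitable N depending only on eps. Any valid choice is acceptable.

Let eps > 0. For m ≥ 1, |(m + 8)/(7m + 3) − (1/7)| = |53|/(7(7m + 3)) = 53/(7(7m + 3)).
Since 7m + 3 ≥ 7m for m ≥ 1, this is ≤ 53/(7·7m) = (53/49)/m.
So |(m + 8)/(7m + 3) − (1/7)| < eps whenever m > (53/49)/eps.
Take N = (53/49)/eps. If m > N then |(m + 8)/(7m + 3) − (1/7)| ≤ (53/49)/m < eps.

N = (53/49)/eps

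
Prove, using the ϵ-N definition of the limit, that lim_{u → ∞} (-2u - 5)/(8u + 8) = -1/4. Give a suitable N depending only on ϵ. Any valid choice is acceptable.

Suppose ϵ > 0. We seek N > 0 such that u > N implies |(-2u - 5)/(8u + 8) + 1/4| < ϵ.
(-2u - 5)/(8u + 8) + 1/4 = (8(-2u - 5) − (-2)(8u + 8)) / (8(8u + 8)) = -24/(8(8u + 8)).
For u > 0 we have 8u + 8 > 8u, so |(-2u - 5)/(8u + 8) + 1/4| = 24/(8(8u + 8)) < 24/(8·8u) = (3/8)/u.
Thus |(-2u - 5)/(8u + 8) + 1/4| < ϵ whenever u > (3/8)/ϵ.
Take N = (3/8)/ϵ. If u > N then |(-2u - 5)/(8u + 8) + 1/4| < (3/8)/u < ϵ.

N = (3/8)/ϵ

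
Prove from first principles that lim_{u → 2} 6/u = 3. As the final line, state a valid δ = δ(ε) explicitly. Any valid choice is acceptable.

δ = min(1, (1/3)ε)

Let ε > 0. We seek δ > 0 such that 0 < |u − 2| < δ implies |6/u − 3| < ε.
|6/u − 3| = 6·|2 − u|/(2·|u|) = 6|u − 2|/(2|u|).
Restrict δ ≤ 1. Then |u − 2| < 1 gives |u| > 1, so 2|u| > 2.
Then |6/u − 3| < 6|u − 2|/2, which is < ε when |u − 2| < (1/3)ε.
Take δ = min(1, (1/3)ε). Then 0 < |u − 2| < δ gives both |u − 2| < 1 and |u − 2| < (1/3)ε, so |6/u − 3| < ε.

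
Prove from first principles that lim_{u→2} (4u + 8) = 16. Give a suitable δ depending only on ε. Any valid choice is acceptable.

δ = ε/4

Suppose ε > 0. We need δ > 0 so that 0 < |u − 2| < δ implies |(4u + 8) − 16| < ε.
|(4u + 8) − 16| = |4u - 8| = 4|u − 2|.
Thus it suffices that |u − 2| < ε/4.
Choosing δ = ε/4 gives |(4u + 8) − 16| = 4|u − 2| < ε whenever |u − 2| < δ.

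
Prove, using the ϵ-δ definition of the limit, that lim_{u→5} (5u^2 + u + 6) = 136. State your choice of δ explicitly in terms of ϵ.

δ = min(1, ϵ/56)

Let ϵ > 0. We want δ > 0 such that 0 < |u − 5| < δ implies |(5u^2 + u + 6) − 136| < ϵ.
(5u^2 + u + 6) − 136 = 5u^2 + u - 130 = (u − 5)(5u + 26).
So |(5u^2 + u + 6) − 136| = |u − 5|·|5u + 26|.
Require δ ≤ 1. Then |u − 5| < 1 gives |u| < 6, and by the triangle inequality |5u + 26| ≤ 5·6 + 26 = 56.
Hence |(5u^2 + u + 6) − 136| ≤ 56|u − 5| < ϵ provided |u − 5| < ϵ/56.
Choosing δ = min(1, ϵ/56) ensures both conditions, hence |(5u^2 + u + 6) − 136| < ϵ.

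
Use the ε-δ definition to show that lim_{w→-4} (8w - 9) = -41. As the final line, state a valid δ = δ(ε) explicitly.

Let ε > 0 be given. We need δ > 0 so that 0 < |w + 4| < δ implies |(8w - 9) + 41| < ε.
Since (8w - 9) + 41 = 8(w + 4), we have |(8w - 9) + 41| = 8|w + 4|.
So 8|w + 4| < ε exactly when |w + 4| < ε/8.
Choosing δ = ε/8 gives |(8w - 9) + 41| = 8|w + 4| < ε whenever |w + 4| < δ.

δ = ε/8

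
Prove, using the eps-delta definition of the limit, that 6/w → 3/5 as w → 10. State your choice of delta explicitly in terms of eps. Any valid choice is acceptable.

Let eps > 0 be given. We seek delta > 0 such that 0 < |w − 10| < delta implies |6/w − (3/5)| < eps.
|6/w − (3/5)| = 6·|10 − w|/(10·|w|) = 6|w − 10|/(10|w|).
Require delta ≤ 5 so that |w| > 10 − 5 = 5, hence 10|w| > 50.
Then |6/w − (3/5)| < 6|w − 10|/50, which is < eps when |w − 10| < (25/3)eps.
Take delta = min(5, (25/3)eps). Then 0 < |w − 10| < delta gives both |w − 10| < 5 and |w − 10| < (25/3)eps, so |6/w − (3/5)| < eps.

delta = min(5, (25/3)eps)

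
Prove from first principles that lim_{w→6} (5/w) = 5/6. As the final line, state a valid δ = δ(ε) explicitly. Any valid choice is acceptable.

Let ε > 0. We seek δ > 0 such that 0 < |w − 6| < δ implies |5/w − (5/6)| < ε.
|5/w − (5/6)| = 5·|6 − w|/(6·|w|) = 5|w − 6|/(6|w|).
Restrict δ ≤ 3. Then |w − 6| < 3 gives |w| > 3, so 6|w| > 18.
Then |5/w − (5/6)| < 5|w − 6|/18, which is < ε when |w − 6| < (18/5)ε.
Take δ = min(3, (18/5)ε). Then 0 < |w − 6| < δ gives both |w − 6| < 3 and |w − 6| < (18/5)ε, so |5/w − (5/6)| < ε.

δ = min(3, (18/5)ε)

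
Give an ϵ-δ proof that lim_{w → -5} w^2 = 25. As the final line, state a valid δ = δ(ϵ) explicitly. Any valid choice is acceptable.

Suppose ϵ > 0. We seek δ > 0 with 0 < |w + 5| < δ ⇒ |w^2 − 25| < ϵ.
Factor: w^2 − 25 = (w + 5)(w - 5), so |w^2 − 25| = |w + 5|·|w - 5|.
Restrict δ ≤ 2. Then |w + 5| < 2 gives |w| < 7, so by the triangle inequality |w - 5| ≤ 7 + 5 = 12.
Hence |w^2 − 25| ≤ 12|w + 5|, which is < ϵ once |w + 5| < ϵ/12.
Take δ = min(2, ϵ/12). If 0 < |w + 5| < δ then both bounds hold and |w^2 − 25| ≤ 12|w + 5| < 12·(ϵ/12) = ϵ.

δ = min(2, ϵ/12)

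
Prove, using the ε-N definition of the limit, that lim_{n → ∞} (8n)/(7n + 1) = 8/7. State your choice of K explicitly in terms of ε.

K = (8/49)/ε

Let ε > 0 be given. For n ≥ 1, |(8n)/(7n + 1) − (8/7)| = |-8|/(7(7n + 1)) = 8/(7(7n + 1)).
Since 7n + 1 ≥ 7n for n ≥ 1, this is ≤ 8/(7·7n) = (8/49)/n.
So |(8n)/(7n + 1) − (8/7)| < ε whenever n > (8/49)/ε.
Take K = (8/49)/ε. If n > K then |(8n)/(7n + 1) − (8/7)| ≤ (8/49)/n < ε.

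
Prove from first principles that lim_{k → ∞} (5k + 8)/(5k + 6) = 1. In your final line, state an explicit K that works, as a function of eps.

K = (2/5)/eps

Suppose eps > 0. For k ≥ 1, |(5k + 8)/(5k + 6) − 1| = |10|/(5(5k + 6)) = 10/(5(5k + 6)).
Since 5k + 6 ≥ 5k for k ≥ 1, this is ≤ 10/(5·5k) = (2/5)/k.
So |(5k + 8)/(5k + 6) − 1| < eps whenever k > (2/5)/eps.
Take K = (2/5)/eps. If k > K then |(5k + 8)/(5k + 6) − 1| ≤ (2/5)/k < eps.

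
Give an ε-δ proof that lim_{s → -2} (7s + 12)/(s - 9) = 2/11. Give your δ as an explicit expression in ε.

Fix ε > 0. We want δ > 0 with 0 < |s + 2| < δ ⇒ |(7s + 12)/(s - 9) − (2/11)| < ε.
Combining over a common denominator, (7s + 12)/(s - 9) − (2/11) = [(7s + 12)·(-11) − (-2)·(s - 9)] / [(-11)·(s - 9)] = -75(s + 2) / ((-11)(s - 9)).
So |(7s + 12)/(s - 9) − (2/11)| = 75|s + 2| / (11·|s − 9|).
Restrict δ ≤ 11/2. Then |s + 2| < 11/2 gives |s − 9| = |(s + 2) + (-11)| ≥ 11 − 11/2 = 11/2.
Hence |(7s + 12)/(s - 9) − (2/11)| < 75|s + 2|/(11·(11/2)) = (150/121)|s + 2|, which is < ε once |s + 2| < (121/150)ε.
Take δ = min(11/2, (121/150)ε). Then 0 < |s + 2| < δ forces both bounds, so |(7s + 12)/(s - 9) − (2/11)| < ε.

δ = min(11/2, (121/150)ε)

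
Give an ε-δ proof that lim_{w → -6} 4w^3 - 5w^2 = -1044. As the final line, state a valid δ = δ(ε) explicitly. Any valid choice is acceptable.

Suppose ε > 0. We want δ > 0 such that 0 < |w + 6| < δ implies |(4w^3 - 5w^2) + 1044| < ε.
(4w^3 - 5w^2) + 1044 = 4w^3 - 5w^2 + 1044 = (w + 6)(4w^2 - 29w + 174).
So |(4w^3 - 5w^2) + 1044| = |w + 6|·|4w^2 - 29w + 174|.
Assume first that |w + 6| < 1, so |w| < 7. Then |4w^2 - 29w + 174| ≤ 4·7^2 + 29·7 + 174 = 573.
Hence |(4w^3 - 5w^2) + 1044| ≤ 573|w + 6| < ε provided |w + 6| < ε/573.
Choosing δ = min(1, ε/573) ensures both conditions, hence |(4w^3 - 5w^2) + 1044| < ε.

δ = min(1, ε/573)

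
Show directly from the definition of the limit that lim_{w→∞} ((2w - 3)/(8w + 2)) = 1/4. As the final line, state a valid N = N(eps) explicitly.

Let eps > 0 be given. We seek N > 0 such that w > N implies |(2w - 3)/(8w + 2) − (1/4)| < eps.
(2w - 3)/(8w + 2) − (1/4) = (8(2w - 3) − 2(8w + 2)) / (8(8w + 2)) = -28/(8(8w + 2)).
For w > 0 we have 8w + 2 > 8w, so |(2w - 3)/(8w + 2) − (1/4)| = 28/(8(8w + 2)) < 28/(8·8w) = (7/16)/w.
Thus |(2w - 3)/(8w + 2) − (1/4)| < eps whenever w > (7/16)/eps.
Take N = (7/16)/eps. If w > N then |(2w - 3)/(8w + 2) − (1/4)| < (7/16)/w < eps.

N = (7/16)/eps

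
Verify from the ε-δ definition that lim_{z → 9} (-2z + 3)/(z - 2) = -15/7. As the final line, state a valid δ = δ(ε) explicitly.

Let ε > 0 be given. We want δ > 0 with 0 < |z − 9| < δ ⇒ |(-2z + 3)/(z - 2) + 15/7| < ε.
Combining over a common denominator, (-2z + 3)/(z - 2) + 15/7 = [(-2z + 3)·7 − (-15)·(z - 2)] / [7·(z - 2)] = 1(z − 9) / (7(z - 2)).
So |(-2z + 3)/(z - 2) + 15/7| = |z − 9| / (7·|z − 2|).
Require δ ≤ 7/2, so |z − 2| ≥ |7| − |z − 9| > 7 − 7/2 = 7/2.
Hence |(-2z + 3)/(z - 2) + 15/7| < |z − 9|/(7·(7/2)) = (2/49)|z − 9|, which is < ε once |z − 9| < (49/2)ε.
Take δ = min(7/2, (49/2)ε). Then 0 < |z − 9| < δ forces both bounds, so |(-2z + 3)/(z - 2) + 15/7| < ε.

δ = min(7/2, (49/2)ε)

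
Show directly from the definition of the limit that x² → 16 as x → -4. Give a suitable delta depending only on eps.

Fix eps > 0. We seek delta > 0 with 0 < |x + 4| < delta ⇒ |x² − 16| < eps.
Factor: x² − 16 = (x + 4)(x - 4), so |x² − 16| = |x + 4|·|x - 4|.
Impose delta ≤ 2 so that |x| < 6; then |x - 4| ≤ 10.
Hence |x² − 16| ≤ 10|x + 4|, which is < eps once |x + 4| < eps/10.
Take delta = min(2, eps/10). If 0 < |x + 4| < delta then both bounds hold and |x² − 16| ≤ 10|x + 4| < 10·(eps/10) = eps.

delta = min(2, eps/10)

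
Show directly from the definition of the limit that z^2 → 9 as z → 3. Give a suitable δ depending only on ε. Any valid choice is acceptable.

Let ε > 0. We seek δ > 0 with 0 < |z − 3| < δ ⇒ |z^2 − 9| < ε.
Factor: z^2 − 9 = (z − 3)(z + 3), so |z^2 − 9| = |z − 3|·|z + 3|.
Impose δ ≤ 2 so that |z| < 5; then |z + 3| ≤ 8.
Hence |z^2 − 9| ≤ 8|z − 3|, which is < ε once |z − 3| < ε/8.
Take δ = min(2, ε/8). If 0 < |z − 3| < δ then both bounds hold and |z^2 − 9| ≤ 8|z − 3| < 8·(ε/8) = ε.

δ = min(2, ε/8)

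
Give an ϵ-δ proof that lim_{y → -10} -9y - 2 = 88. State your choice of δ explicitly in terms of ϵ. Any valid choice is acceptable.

Fix ϵ > 0. We need δ > 0 so that 0 < |y + 10| < δ implies |(-9y - 2) − 88| < ϵ.
|(-9y - 2) − 88| = |-9y - 90| = 9|y + 10|.
So 9|y + 10| < ϵ exactly when |y + 10| < ϵ/9.
Choosing δ = ϵ/9 gives |(-9y - 2) − 88| = 9|y + 10| < ϵ whenever |y + 10| < δ.

δ = ϵ/9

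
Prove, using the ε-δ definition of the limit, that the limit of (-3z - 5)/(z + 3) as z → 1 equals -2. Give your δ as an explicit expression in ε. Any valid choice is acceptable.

Suppose ε > 0. We want δ > 0 with 0 < |z − 1| < δ ⇒ |(-3z - 5)/(z + 3) + 2| < ε.
Combining over a common denominator, (-3z - 5)/(z + 3) + 2 = [(-3z - 5)·4 − (-8)·(z + 3)] / [4·(z + 3)] = -4(z − 1) / (4(z + 3)).
So |(-3z - 5)/(z + 3) + 2| = 4|z − 1| / (4·|z + 3|).
Restrict δ ≤ 2. Then |z − 1| < 2 gives |z + 3| = |(z − 1) + 4| ≥ 4 − 2 = 2.
Hence |(-3z - 5)/(z + 3) + 2| < 4|z − 1|/(4·2) = (1/2)|z − 1|, which is < ε once |z − 1| < 2ε.
Take δ = min(2, 2ε). Then 0 < |z − 1| < δ forces both bounds, so |(-3z - 5)/(z + 3) + 2| < ε.

δ = min(2, 2ε)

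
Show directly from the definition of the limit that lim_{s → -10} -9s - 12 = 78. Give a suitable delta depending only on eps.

Fix eps > 0. We need delta > 0 so that 0 < |s + 10| < delta implies |(-9s - 12) − 78| < eps.
|(-9s - 12) − 78| = |-9s - 90| = 9|s + 10|.
Thus it suffices that |s + 10| < eps/9.
Choosing delta = eps/9 gives |(-9s - 12) − 78| = 9|s + 10| < eps whenever |s + 10| < delta.

delta = eps/9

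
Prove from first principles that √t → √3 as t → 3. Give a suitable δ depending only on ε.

δ = min(3, √3·ε)

Suppose ε > 0. We want δ > 0 such that 0 < |t − 3| < δ implies |√t − √3| < ε.
Multiplying by the conjugate, |√t − √3| = |t − 3|/(√t + √3).
Restrict δ ≤ 3 so that |t − 3| < 3 forces t > 0, and then √t + √3 > √3.
Hence |√t − √3| < |t − 3|/√3, which is < ε once |t − 3| < √3·ε.
Take δ = min(3, √3·ε). If 0 < |t − 3| < δ then t > 0 and |√t − √3| < |t − 3|/√3 < ε.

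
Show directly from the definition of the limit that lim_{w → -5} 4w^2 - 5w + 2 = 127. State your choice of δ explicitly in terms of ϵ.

δ = min(1, ϵ/49)

Suppose ϵ > 0. We want δ > 0 such that 0 < |w + 5| < δ implies |(4w^2 - 5w + 2) − 127| < ϵ.
(4w^2 - 5w + 2) − 127 = 4w^2 - 5w - 125 = (w + 5)(4w - 25).
So |(4w^2 - 5w + 2) − 127| = |w + 5|·|4w - 25|.
Assume first that |w + 5| < 1, so |w| < 6. Then |4w - 25| ≤ 4·6 + 25 = 49.
Hence |(4w^2 - 5w + 2) − 127| ≤ 49|w + 5| < ϵ provided |w + 5| < ϵ/49.
Take δ = min(1, ϵ/49). Then 0 < |w + 5| < δ gives both |w + 5| < 1 and |w + 5| < ϵ/49, so |(4w^2 - 5w + 2) − 127| < ϵ.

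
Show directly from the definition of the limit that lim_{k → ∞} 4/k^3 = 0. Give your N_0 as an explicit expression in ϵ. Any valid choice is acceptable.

Let ϵ > 0. For k ≥ 1, |4/k^3 − 0| = 4/k^3.
4/k^3 < ϵ ⇔ k^3 > 4/ϵ ⇔ k > (4/ϵ)^{1/3}.
Take N_0 = (4/ϵ)^{1/3}. Then k > N_0 implies 4/k^3 < ϵ.

N_0 = (4/ϵ)^{1/3}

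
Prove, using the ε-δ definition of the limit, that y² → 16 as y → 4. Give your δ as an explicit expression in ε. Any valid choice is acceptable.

δ = min(1, ε/9)

Let ε > 0. We seek δ > 0 with 0 < |y − 4| < δ ⇒ |y² − 16| < ε.
Factor: y² − 16 = (y − 4)(y + 4), so |y² − 16| = |y − 4|·|y + 4|.
Impose δ ≤ 1 so that |y| < 5; then |y + 4| ≤ 9.
Hence |y² − 16| ≤ 9|y − 4|, which is < ε once |y − 4| < ε/9.
Take δ = min(1, ε/9). If 0 < |y − 4| < δ then both bounds hold and |y² − 16| ≤ 9|y − 4| < 9·(ε/9) = ε.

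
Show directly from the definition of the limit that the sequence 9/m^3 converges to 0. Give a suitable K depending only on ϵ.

Suppose ϵ > 0. For m ≥ 1, |9/m^3 − 0| = 9/m^3.
9/m^3 < ϵ ⇔ m^3 > 9/ϵ ⇔ m > (9/ϵ)^{1/3}.
Take K = (9/ϵ)^{1/3}. Then m > K implies 9/m^3 < ϵ.

K = (9/ϵ)^{1/3}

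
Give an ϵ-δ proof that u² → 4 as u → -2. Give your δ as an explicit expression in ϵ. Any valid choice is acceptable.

Fix ϵ > 0. We seek δ > 0 with 0 < |u + 2| < δ ⇒ |u² − 4| < ϵ.
Factor: u² − 4 = (u + 2)(u - 2), so |u² − 4| = |u + 2|·|u - 2|.
Impose δ ≤ 1 so that |u| < 3; then |u - 2| ≤ 5.
Hence |u² − 4| ≤ 5|u + 2|, which is < ϵ once |u + 2| < ϵ/5.
Take δ = min(1, ϵ/5). If 0 < |u + 2| < δ then both bounds hold and |u² − 4| ≤ 5|u + 2| < 5·(ϵ/5) = ϵ.

δ = min(1, ϵ/5)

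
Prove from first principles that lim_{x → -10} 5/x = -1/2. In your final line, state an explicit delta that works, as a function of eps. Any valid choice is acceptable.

delta = min(5, 10eps)

Let eps > 0 be given. We seek delta > 0 such that 0 < |x + 10| < delta implies |5/x + 1/2| < eps.
|5/x + 1/2| = 5·|-10 − x|/(10·|x|) = 5|x + 10|/(10|x|).
Restrict delta ≤ 5. Then |x + 10| < 5 gives |x| > 5, so 10|x| > 50.
Then |5/x + 1/2| < 5|x + 10|/50, which is < eps when |x + 10| < 10eps.
Take delta = min(5, 10eps). Then 0 < |x + 10| < delta gives both |x + 10| < 5 and |x + 10| < 10eps, so |5/x + 1/2| < eps.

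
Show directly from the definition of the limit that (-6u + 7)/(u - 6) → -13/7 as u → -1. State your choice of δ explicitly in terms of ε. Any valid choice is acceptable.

Suppose ε > 0. We want δ > 0 with 0 < |u + 1| < δ ⇒ |(-6u + 7)/(u - 6) + 13/7| < ε.
Combining over a common denominator, (-6u + 7)/(u - 6) + 13/7 = [(-6u + 7)·(-7) − 13·(u - 6)] / [(-7)·(u - 6)] = 29(u + 1) / ((-7)(u - 6)).
So |(-6u + 7)/(u - 6) + 13/7| = 29|u + 1| / (7·|u − 6|).
Require δ ≤ 7/2, so |u − 6| ≥ |-7| − |u + 1| > 7 − 7/2 = 7/2.
Hence |(-6u + 7)/(u - 6) + 13/7| < 29|u + 1|/(7·(7/2)) = (58/49)|u + 1|, which is < ε once |u + 1| < (49/58)ε.
Take δ = min(7/2, (49/58)ε). Then 0 < |u + 1| < δ forces both bounds, so |(-6u + 7)/(u - 6) + 13/7| < ε.

δ = min(7/2, (49/58)ε)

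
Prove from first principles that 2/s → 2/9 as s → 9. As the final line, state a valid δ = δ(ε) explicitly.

δ = min(9/2, (81/4)ε)

Let ε > 0. We seek δ > 0 such that 0 < |s − 9| < δ implies |2/s − (2/9)| < ε.
|2/s − (2/9)| = 2·|9 − s|/(9·|s|) = 2|s − 9|/(9|s|).
Require δ ≤ 9/2 so that |s| > 9 − 9/2 = 9/2, hence 9|s| > 81/2.
Then |2/s − (2/9)| < 2|s − 9|/(81/2), which is < ε when |s − 9| < (81/4)ε.
Take δ = min(9/2, (81/4)ε). Then 0 < |s − 9| < δ gives both |s − 9| < 9/2 and |s − 9| < (81/4)ε, so |2/s − (2/9)| < ε.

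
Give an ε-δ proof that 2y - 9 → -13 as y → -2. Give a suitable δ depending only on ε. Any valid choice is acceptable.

δ = ε/2

Let ε > 0. We need δ > 0 so that 0 < |y + 2| < δ implies |(2y - 9) + 13| < ε.
Since (2y - 9) + 13 = 2(y + 2), we have |(2y - 9) + 13| = 2|y + 2|.
So 2|y + 2| < ε exactly when |y + 2| < ε/2.
Choosing δ = ε/2 gives |(2y - 9) + 13| = 2|y + 2| < ε whenever |y + 2| < δ.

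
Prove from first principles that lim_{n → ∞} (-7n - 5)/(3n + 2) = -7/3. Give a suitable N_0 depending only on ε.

Let ε > 0 be given. For n ≥ 1, |(-7n - 5)/(3n + 2) + 7/3| = |-1|/(3(3n + 2)) = 1/(3(3n + 2)).
Since 3n + 2 ≥ 3n for n ≥ 1, this is ≤ 1/(3·3n) = (1/9)/n.
So |(-7n - 5)/(3n + 2) + 7/3| < ε whenever n > (1/9)/ε.
Take N_0 = (1/9)/ε. If n > N_0 then |(-7n - 5)/(3n + 2) + 7/3| ≤ (1/9)/n < ε.

N_0 = (1/9)/ε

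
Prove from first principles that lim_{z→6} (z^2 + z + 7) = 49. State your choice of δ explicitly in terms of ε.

Suppose ε > 0. We want δ > 0 such that 0 < |z − 6| < δ implies |(z^2 + z + 7) − 49| < ε.
(z^2 + z + 7) − 49 = z^2 + z - 42 = (z − 6)(z + 7).
So |(z^2 + z + 7) − 49| = |z − 6|·|z + 7|.
Assume first that |z − 6| < 1, so |z| < 7. Then |z + 7| ≤ 7 + 7 = 14.
Hence |(z^2 + z + 7) − 49| ≤ 14|z − 6| < ε provided |z − 6| < ε/14.
Choosing δ = min(1, ε/14) ensures both conditions, hence |(z^2 + z + 7) − 49| < ε.

δ = min(1, ε/14)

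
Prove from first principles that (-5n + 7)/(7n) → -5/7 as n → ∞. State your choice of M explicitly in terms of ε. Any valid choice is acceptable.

Suppose ε > 0. For n ≥ 1, |(-5n + 7)/(7n) + 5/7| = |49|/(7(7n)) = 49/(7(7n)).
Since 7n ≥ 7n for n ≥ 1, this is ≤ 49/(7·7n) = 1/n.
So |(-5n + 7)/(7n) + 5/7| < ε whenever n > 1/ε.
Take M = 1/ε. If n > M then |(-5n + 7)/(7n) + 5/7| ≤ 1/n < ε.

M = 1/ε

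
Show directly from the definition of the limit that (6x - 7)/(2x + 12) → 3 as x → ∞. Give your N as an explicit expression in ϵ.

Let ϵ > 0. We seek N > 0 such that x > N implies |(6x - 7)/(2x + 12) − 3| < ϵ.
(6x - 7)/(2x + 12) − 3 = (2(6x - 7) − 6(2x + 12)) / (2(2x + 12)) = -86/(2(2x + 12)).
For x > 0 we have 2x + 12 > 2x, so |(6x - 7)/(2x + 12) − 3| = 86/(2(2x + 12)) < 86/(2·2x) = (43/2)/x.
Thus |(6x - 7)/(2x + 12) − 3| < ϵ whenever x > (43/2)/ϵ.
Take N = (43/2)/ϵ. If x > N then |(6x - 7)/(2x + 12) − 3| < (43/2)/x < ϵ.

N = (43/2)/ϵ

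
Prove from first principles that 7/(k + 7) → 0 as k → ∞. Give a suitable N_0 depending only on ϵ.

Fix ϵ > 0. For k ≥ 1, |7/(k + 7) − 0| = 7/(k + 7) ≤ 7/k.
We need 7/k < ϵ, i.e. k > 7/ϵ.
Take N_0 = 7/ϵ. If k > N_0 then |7/(k + 7)| ≤ 7/k < ϵ.

N_0 = 7/ϵ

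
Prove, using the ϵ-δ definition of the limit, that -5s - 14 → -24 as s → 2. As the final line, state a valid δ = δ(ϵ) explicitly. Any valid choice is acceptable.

δ = ϵ/5

Let ϵ > 0 be given. We need δ > 0 so that 0 < |s − 2| < δ implies |(-5s - 14) + 24| < ϵ.
|(-5s - 14) + 24| = |-5s + 10| = 5|s − 2|.
Thus it suffices that |s − 2| < ϵ/5.
Choosing δ = ϵ/5 gives |(-5s - 14) + 24| = 5|s − 2| < ϵ whenever |s − 2| < δ.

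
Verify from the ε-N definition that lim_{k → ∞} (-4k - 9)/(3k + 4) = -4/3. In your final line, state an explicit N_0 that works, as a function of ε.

Suppose ε > 0. For k ≥ 1, |(-4k - 9)/(3k + 4) + 4/3| = |-11|/(3(3k + 4)) = 11/(3(3k + 4)).
Since 3k + 4 ≥ 3k for k ≥ 1, this is ≤ 11/(3·3k) = (11/9)/k.
So |(-4k - 9)/(3k + 4) + 4/3| < ε whenever k > (11/9)/ε.
Take N_0 = (11/9)/ε. If k > N_0 then |(-4k - 9)/(3k + 4) + 4/3| ≤ (11/9)/k < ε.

N_0 = (11/9)/ε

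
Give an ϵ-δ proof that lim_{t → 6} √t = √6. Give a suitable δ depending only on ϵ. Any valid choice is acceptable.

δ = min(6, √6·ϵ)

Let ϵ > 0 be given. We want δ > 0 such that 0 < |t − 6| < δ implies |√t − √6| < ϵ.
Rationalise: √t − √6 = (t − 6)/(√t + √6), so |√t − √6| = |t − 6|/(√t + √6).
Restrict δ ≤ 6 so that |t − 6| < 6 forces t > 0, and then √t + √6 > √6.
Hence |√t − √6| < |t − 6|/√6, which is < ϵ once |t − 6| < √6·ϵ.
Take δ = min(6, √6·ϵ). If 0 < |t − 6| < δ then t > 0 and |√t − √6| < |t − 6|/√6 < ϵ.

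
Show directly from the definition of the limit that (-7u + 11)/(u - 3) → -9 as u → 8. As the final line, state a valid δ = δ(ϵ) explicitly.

δ = min(5/2, (5/4)ϵ)

Let ϵ > 0 be given. We want δ > 0 with 0 < |u − 8| < δ ⇒ |(-7u + 11)/(u - 3) + 9| < ϵ.
Combining over a common denominator, (-7u + 11)/(u - 3) + 9 = [(-7u + 11)·5 − (-45)·(u - 3)] / [5·(u - 3)] = 10(u − 8) / (5(u - 3)).
So |(-7u + 11)/(u - 3) + 9| = 10|u − 8| / (5·|u − 3|).
Require δ ≤ 5/2, so |u − 3| ≥ |5| − |u − 8| > 5 − 5/2 = 5/2.
Hence |(-7u + 11)/(u - 3) + 9| < 10|u − 8|/(5·(5/2)) = (4/5)|u − 8|, which is < ϵ once |u − 8| < (5/4)ϵ.
Take δ = min(5/2, (5/4)ϵ). Then 0 < |u − 8| < δ forces both bounds, so |(-7u + 11)/(u - 3) + 9| < ϵ.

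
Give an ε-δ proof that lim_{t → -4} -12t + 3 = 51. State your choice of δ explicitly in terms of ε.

Let ε > 0. We need δ > 0 so that 0 < |t + 4| < δ implies |(-12t + 3) − 51| < ε.
Since (-12t + 3) − 51 = -12(t + 4), we have |(-12t + 3) − 51| = 12|t + 4|.
Thus it suffices that |t + 4| < ε/12.
Choosing δ = ε/12 gives |(-12t + 3) − 51| = 12|t + 4| < ε whenever |t + 4| < δ.

δ = ε/12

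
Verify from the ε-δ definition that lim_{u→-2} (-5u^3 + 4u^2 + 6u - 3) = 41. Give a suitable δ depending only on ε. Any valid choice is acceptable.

Let ε > 0. We want δ > 0 such that 0 < |u + 2| < δ implies |(-5u^3 + 4u^2 + 6u - 3) − 41| < ε.
(-5u^3 + 4u^2 + 6u - 3) − 41 = -5u^3 + 4u^2 + 6u - 44 = (u + 2)(-5u^2 + 14u - 22).
So |(-5u^3 + 4u^2 + 6u - 3) − 41| = |u + 2|·|-5u^2 + 14u - 22|.
Require δ ≤ 1. Then |u + 2| < 1 gives |u| < 3, and by the triangle inequality |-5u^2 + 14u - 22| ≤ 5·3^2 + 14·3 + 22 = 109.
Hence |(-5u^3 + 4u^2 + 6u - 3) − 41| ≤ 109|u + 2| < ε provided |u + 2| < ε/109.
Choosing δ = min(1, ε/109) ensures both conditions, hence |(-5u^3 + 4u^2 + 6u - 3) − 41| < ε.

δ = min(1, ε/109)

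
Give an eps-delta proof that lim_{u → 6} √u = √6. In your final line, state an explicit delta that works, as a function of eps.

delta = min(6, √6·eps)

Fix eps > 0. We want delta > 0 such that 0 < |u − 6| < delta implies |√u − √6| < eps.
Rationalise: √u − √6 = (u − 6)/(√u + √6), so |√u − √6| = |u − 6|/(√u + √6).
Restrict delta ≤ 6 so that |u − 6| < 6 forces u > 0, and then √u + √6 > √6.
Hence |√u − √6| < |u − 6|/√6, which is < eps once |u − 6| < √6·eps.
Take delta = min(6, √6·eps). If 0 < |u − 6| < delta then u > 0 and |√u − √6| < |u − 6|/√6 < eps.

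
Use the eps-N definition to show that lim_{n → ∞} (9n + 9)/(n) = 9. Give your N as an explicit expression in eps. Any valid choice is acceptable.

N = 9/eps

Fix eps > 0. For n ≥ 1, |(9n + 9)/(n) − 9| = |9|/((n)) = 9/((n)).
Since n ≥ n for n ≥ 1, this is ≤ 9/(n) = 9/n.
So |(9n + 9)/(n) − 9| < eps whenever n > 9/eps.
Take N = 9/eps. If n > N then |(9n + 9)/(n) − 9| ≤ 9/n < eps.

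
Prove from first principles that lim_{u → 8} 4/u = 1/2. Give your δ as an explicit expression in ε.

Let ε > 0. We seek δ > 0 such that 0 < |u − 8| < δ implies |4/u − (1/2)| < ε.
|4/u − (1/2)| = 4·|8 − u|/(8·|u|) = 4|u − 8|/(8|u|).
Restrict δ ≤ 4. Then |u − 8| < 4 gives |u| > 4, so 8|u| > 32.
Then |4/u − (1/2)| < 4|u − 8|/32, which is < ε when |u − 8| < 8ε.
Take δ = min(4, 8ε). Then 0 < |u − 8| < δ gives both |u − 8| < 4 and |u − 8| < 8ε, so |4/u − (1/2)| < ε.

δ = min(4, 8ε)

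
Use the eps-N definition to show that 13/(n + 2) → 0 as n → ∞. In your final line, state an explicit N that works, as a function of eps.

N = 13/eps

Let eps > 0 be given. For n ≥ 1, |13/(n + 2) − 0| = 13/(n + 2) ≤ 13/n.
We need 13/n < eps, i.e. n > 13/eps.
Take N = 13/eps. If n > N then |13/(n + 2)| ≤ 13/n < eps.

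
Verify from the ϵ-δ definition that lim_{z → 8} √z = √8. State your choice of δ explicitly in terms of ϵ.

Suppose ϵ > 0. We want δ > 0 such that 0 < |z − 8| < δ implies |√z − √8| < ϵ.
Rationalise: √z − √8 = (z − 8)/(√z + √8), so |√z − √8| = |z − 8|/(√z + √8).
Restrict δ ≤ 8 so that |z − 8| < 8 forces z > 0, and then √z + √8 > √8.
Hence |√z − √8| < |z − 8|/√8, which is < ϵ once |z − 8| < √8·ϵ.
Take δ = min(8, √8·ϵ). If 0 < |z − 8| < δ then z > 0 and |√z − √8| < |z − 8|/√8 < ϵ.

δ = min(8, √8·ϵ)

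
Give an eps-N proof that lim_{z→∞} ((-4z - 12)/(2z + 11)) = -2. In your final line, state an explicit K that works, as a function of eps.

Fix eps > 0. We seek K > 0 such that z > K implies |(-4z - 12)/(2z + 11) + 2| < eps.
(-4z - 12)/(2z + 11) + 2 = (2(-4z - 12) − (-4)(2z + 11)) / (2(2z + 11)) = 20/(2(2z + 11)).
For z > 0 we have 2z + 11 > 2z, so |(-4z - 12)/(2z + 11) + 2| = 20/(2(2z + 11)) < 20/(2·2z) = 5/z.
Thus |(-4z - 12)/(2z + 11) + 2| < eps whenever z > 5/eps.
Take K = 5/eps. If z > K then |(-4z - 12)/(2z + 11) + 2| < 5/z < eps.

K = 5/eps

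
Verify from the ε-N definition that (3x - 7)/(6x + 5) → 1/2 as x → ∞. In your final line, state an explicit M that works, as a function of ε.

Let ε > 0 be given. We seek M > 0 such that x > M implies |(3x - 7)/(6x + 5) − (1/2)| < ε.
(3x - 7)/(6x + 5) − (1/2) = (6(3x - 7) − 3(6x + 5)) / (6(6x + 5)) = -57/(6(6x + 5)).
For x > 0 we have 6x + 5 > 6x, so |(3x - 7)/(6x + 5) − (1/2)| = 57/(6(6x + 5)) < 57/(6·6x) = (19/12)/x.
Thus |(3x - 7)/(6x + 5) − (1/2)| < ε whenever x > (19/12)/ε.
Take M = (19/12)/ε. If x > M then |(3x - 7)/(6x + 5) − (1/2)| < (19/12)/x < ε.

M = (19/12)/ε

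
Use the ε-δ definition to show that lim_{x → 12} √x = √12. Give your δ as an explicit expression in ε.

Let ε > 0. We want δ > 0 such that 0 < |x − 12| < δ implies |√x − √12| < ε.
Rationalise: √x − √12 = (x − 12)/(√x + √12), so |√x − √12| = |x − 12|/(√x + √12).
Restrict δ ≤ 12 so that |x − 12| < 12 forces x > 0, and then √x + √12 > √12.
Hence |√x − √12| < |x − 12|/√12, which is < ε once |x − 12| < √12·ε.
Take δ = min(12, √12·ε). If 0 < |x − 12| < δ then x > 0 and |√x − √12| < |x − 12|/√12 < ε.

δ = min(12, √12·ε)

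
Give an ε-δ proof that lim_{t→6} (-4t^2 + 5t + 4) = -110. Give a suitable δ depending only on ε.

δ = min(2, ε/51)

Fix ε > 0. We want δ > 0 such that 0 < |t − 6| < δ implies |(-4t^2 + 5t + 4) + 110| < ε.
(-4t^2 + 5t + 4) + 110 = -4t^2 + 5t + 114 = (t − 6)(-4t - 19).
So |(-4t^2 + 5t + 4) + 110| = |t − 6|·|-4t - 19|.
Assume first that |t − 6| < 2, so |t| < 8. Then |-4t - 19| ≤ 4·8 + 19 = 51.
Hence |(-4t^2 + 5t + 4) + 110| ≤ 51|t − 6| < ε provided |t − 6| < ε/51.
Take δ = min(2, ε/51). Then 0 < |t − 6| < δ gives both |t − 6| < 2 and |t − 6| < ε/51, so |(-4t^2 + 5t + 4) + 110| < ε.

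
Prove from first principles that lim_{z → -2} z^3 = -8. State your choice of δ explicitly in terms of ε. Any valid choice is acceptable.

δ = min(2, ε/28)

Suppose ε > 0. We seek δ > 0 with 0 < |z + 2| < δ ⇒ |z^3 + 8| < ε.
Factor: z^3 + 8 = (z + 2)(z^2 - 2z + 4), so |z^3 + 8| = |z + 2|·|z^2 - 2z + 4|.
Impose δ ≤ 2 so that |z| < 4; then |z^2 - 2z + 4| ≤ 28.
Hence |z^3 + 8| ≤ 28|z + 2|, which is < ε once |z + 2| < ε/28.
Take δ = min(2, ε/28). If 0 < |z + 2| < δ then both bounds hold and |z^3 + 8| ≤ 28|z + 2| < 28·(ε/28) = ε.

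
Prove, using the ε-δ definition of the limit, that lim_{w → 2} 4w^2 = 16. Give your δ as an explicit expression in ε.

δ = min(1, ε/20)

Suppose ε > 0. We want δ > 0 such that 0 < |w − 2| < δ implies |(4w^2) − 16| < ε.
(4w^2) − 16 = 4w^2 - 16 = (w − 2)(4w + 8).
So |(4w^2) − 16| = |w − 2|·|4w + 8|.
Assume first that |w − 2| < 1, so |w| < 3. Then |4w + 8| ≤ 4·3 + 8 = 20.
Hence |(4w^2) − 16| ≤ 20|w − 2| < ε provided |w − 2| < ε/20.
Choosing δ = min(1, ε/20) ensures both conditions, hence |(4w^2) − 16| < ε.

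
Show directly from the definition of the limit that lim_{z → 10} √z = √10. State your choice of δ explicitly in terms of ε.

δ = min(10, √10·ε)

Suppose ε > 0. We want δ > 0 such that 0 < |z − 10| < δ implies |√z − √10| < ε.
Multiplying by the conjugate, |√z − √10| = |z − 10|/(√z + √10).
Restrict δ ≤ 10 so that |z − 10| < 10 forces z > 0, and then √z + √10 > √10.
Hence |√z − √10| < |z − 10|/√10, which is < ε once |z − 10| < √10·ε.
Take δ = min(10, √10·ε). If 0 < |z − 10| < δ then z > 0 and |√z − √10| < |z − 10|/√10 < ε.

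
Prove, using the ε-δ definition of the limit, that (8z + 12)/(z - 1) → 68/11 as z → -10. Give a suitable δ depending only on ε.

δ = min(11/2, (121/40)ε)

Fix ε > 0. We want δ > 0 with 0 < |z + 10| < δ ⇒ |(8z + 12)/(z - 1) − (68/11)| < ε.
Combining over a common denominator, (8z + 12)/(z - 1) − (68/11) = [(8z + 12)·(-11) − (-68)·(z - 1)] / [(-11)·(z - 1)] = -20(z + 10) / ((-11)(z - 1)).
So |(8z + 12)/(z - 1) − (68/11)| = 20|z + 10| / (11·|z − 1|).
Restrict δ ≤ 11/2. Then |z + 10| < 11/2 gives |z − 1| = |(z + 10) + (-11)| ≥ 11 − 11/2 = 11/2.
Hence |(8z + 12)/(z - 1) − (68/11)| < 20|z + 10|/(11·(11/2)) = (40/121)|z + 10|, which is < ε once |z + 10| < (121/40)ε.
Take δ = min(11/2, (121/40)ε). Then 0 < |z + 10| < δ forces both bounds, so |(8z + 12)/(z - 1) − (68/11)| < ε.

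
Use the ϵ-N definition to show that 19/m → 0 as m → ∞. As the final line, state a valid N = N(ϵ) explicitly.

Suppose ϵ > 0. For m ≥ 1, |19/m − 0| = 19/(m) ≤ 19/m.
We need 19/m < ϵ, i.e. m > 19/ϵ.
Take N = 19/ϵ. If m > N then |19/m| ≤ 19/m < ϵ.

N = 19/ϵ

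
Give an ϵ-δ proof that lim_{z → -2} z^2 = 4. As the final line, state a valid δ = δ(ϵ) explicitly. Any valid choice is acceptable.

Suppose ϵ > 0. We seek δ > 0 with 0 < |z + 2| < δ ⇒ |z^2 − 4| < ϵ.
Factor: z^2 − 4 = (z + 2)(z - 2), so |z^2 − 4| = |z + 2|·|z - 2|.
Impose δ ≤ 2 so that |z| < 4; then |z - 2| ≤ 6.
Hence |z^2 − 4| ≤ 6|z + 2|, which is < ϵ once |z + 2| < ϵ/6.
Take δ = min(2, ϵ/6). If 0 < |z + 2| < δ then both bounds hold and |z^2 − 4| ≤ 6|z + 2| < 6·(ϵ/6) = ϵ.

δ = min(2, ϵ/6)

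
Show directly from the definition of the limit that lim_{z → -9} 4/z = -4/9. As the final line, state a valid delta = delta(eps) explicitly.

delta = min(9/2, (81/8)eps)

Let eps > 0. We seek delta > 0 such that 0 < |z + 9| < delta implies |4/z + 4/9| < eps.
|4/z + 4/9| = 4·|-9 − z|/(9·|z|) = 4|z + 9|/(9|z|).
Require delta ≤ 9/2 so that |z| > 9 − 9/2 = 9/2, hence 9|z| > 81/2.
Then |4/z + 4/9| < 4|z + 9|/(81/2), which is < eps when |z + 9| < (81/8)eps.
Take delta = min(9/2, (81/8)eps). Then 0 < |z + 9| < delta gives both |z + 9| < 9/2 and |z + 9| < (81/8)eps, so |4/z + 4/9| < eps.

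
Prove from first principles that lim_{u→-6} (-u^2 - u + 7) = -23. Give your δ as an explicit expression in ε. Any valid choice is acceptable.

Let ε > 0 be given. We want δ > 0 such that 0 < |u + 6| < δ implies |(-u^2 - u + 7) + 23| < ε.
(-u^2 - u + 7) + 23 = -u^2 - u + 30 = (u + 6)(-u + 5).
So |(-u^2 - u + 7) + 23| = |u + 6|·|-u + 5|.
Assume first that |u + 6| < 1, so |u| < 7. Then |-u + 5| ≤ 7 + 5 = 12.
Hence |(-u^2 - u + 7) + 23| ≤ 12|u + 6| < ε provided |u + 6| < ε/12.
Choosing δ = min(1, ε/12) ensures both conditions, hence |(-u^2 - u + 7) + 23| < ε.

δ = min(1, ε/12)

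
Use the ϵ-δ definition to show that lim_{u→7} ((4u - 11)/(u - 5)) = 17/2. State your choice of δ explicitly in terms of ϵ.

Suppose ϵ > 0. We want δ > 0 with 0 < |u − 7| < δ ⇒ |(4u - 11)/(u - 5) − (17/2)| < ϵ.
Combining over a common denominator, (4u - 11)/(u - 5) − (17/2) = [(4u - 11)·2 − 17·(u - 5)] / [2·(u - 5)] = -9(u − 7) / (2(u - 5)).
So |(4u - 11)/(u - 5) − (17/2)| = 9|u − 7| / (2·|u − 5|).
Require δ ≤ 1, so |u − 5| ≥ |2| − |u − 7| > 2 − 1 = 1.
Hence |(4u - 11)/(u - 5) − (17/2)| < 9|u − 7|/(2·1) = (9/2)|u − 7|, which is < ϵ once |u − 7| < (2/9)ϵ.
Take δ = min(1, (2/9)ϵ). Then 0 < |u − 7| < δ forces both bounds, so |(4u - 11)/(u - 5) − (17/2)| < ϵ.

δ = min(1, (2/9)ϵ)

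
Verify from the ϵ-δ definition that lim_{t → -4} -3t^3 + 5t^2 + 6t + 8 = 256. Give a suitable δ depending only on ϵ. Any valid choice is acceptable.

Let ϵ > 0. We want δ > 0 such that 0 < |t + 4| < δ implies |(-3t^3 + 5t^2 + 6t + 8) − 256| < ϵ.
(-3t^3 + 5t^2 + 6t + 8) − 256 = -3t^3 + 5t^2 + 6t - 248 = (t + 4)(-3t^2 + 17t - 62).
So |(-3t^3 + 5t^2 + 6t + 8) − 256| = |t + 4|·|-3t^2 + 17t - 62|.
Assume first that |t + 4| < 2, so |t| < 6. Then |-3t^2 + 17t - 62| ≤ 3·6^2 + 17·6 + 62 = 272.
Hence |(-3t^3 + 5t^2 + 6t + 8) − 256| ≤ 272|t + 4| < ϵ provided |t + 4| < ϵ/272.
Take δ = min(2, ϵ/272). Then 0 < |t + 4| < δ gives both |t + 4| < 2 and |t + 4| < ϵ/272, so |(-3t^3 + 5t^2 + 6t + 8) − 256| < ϵ.

δ = min(2, ϵ/272)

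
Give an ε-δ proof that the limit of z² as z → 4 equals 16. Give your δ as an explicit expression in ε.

Suppose ε > 0. We seek δ > 0 with 0 < |z − 4| < δ ⇒ |z² − 16| < ε.
Factor: z² − 16 = (z − 4)(z + 4), so |z² − 16| = |z − 4|·|z + 4|.
Restrict δ ≤ 2. Then |z − 4| < 2 gives |z| < 6, so by the triangle inequality |z + 4| ≤ 6 + 4 = 10.
Hence |z² − 16| ≤ 10|z − 4|, which is < ε once |z − 4| < ε/10.
Take δ = min(2, ε/10). If 0 < |z − 4| < δ then both bounds hold and |z² − 16| ≤ 10|z − 4| < 10·(ε/10) = ε.

δ = min(2, ε/10)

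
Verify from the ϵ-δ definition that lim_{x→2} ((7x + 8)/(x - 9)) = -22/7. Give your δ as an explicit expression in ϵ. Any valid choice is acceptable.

Let ϵ > 0. We want δ > 0 with 0 < |x − 2| < δ ⇒ |(7x + 8)/(x - 9) + 22/7| < ϵ.
Combining over a common denominator, (7x + 8)/(x - 9) + 22/7 = [(7x + 8)·(-7) − 22·(x - 9)] / [(-7)·(x - 9)] = -71(x − 2) / ((-7)(x - 9)).
So |(7x + 8)/(x - 9) + 22/7| = 71|x − 2| / (7·|x − 9|).
Require δ ≤ 7/2, so |x − 9| ≥ |-7| − |x − 2| > 7 − 7/2 = 7/2.
Hence |(7x + 8)/(x - 9) + 22/7| < 71|x − 2|/(7·(7/2)) = (142/49)|x − 2|, which is < ϵ once |x − 2| < (49/142)ϵ.
Take δ = min(7/2, (49/142)ϵ). Then 0 < |x − 2| < δ forces both bounds, so |(7x + 8)/(x - 9) + 22/7| < ϵ.

δ = min(7/2, (49/142)ϵ)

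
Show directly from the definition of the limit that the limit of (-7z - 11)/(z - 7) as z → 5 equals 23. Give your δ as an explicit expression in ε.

δ = min(1, (1/30)ε)

Suppose ε > 0. We want δ > 0 with 0 < |z − 5| < δ ⇒ |(-7z - 11)/(z - 7) − 23| < ε.
Combining over a common denominator, (-7z - 11)/(z - 7) − 23 = [(-7z - 11)·(-2) − (-46)·(z - 7)] / [(-2)·(z - 7)] = 60(z − 5) / ((-2)(z - 7)).
So |(-7z - 11)/(z - 7) − 23| = 60|z − 5| / (2·|z − 7|).
Restrict δ ≤ 1. Then |z − 5| < 1 gives |z − 7| = |(z − 5) + (-2)| ≥ 2 − 1 = 1.
Hence |(-7z - 11)/(z - 7) − 23| < 60|z − 5|/(2·1) = 30|z − 5|, which is < ε once |z − 5| < (1/30)ε.
Take δ = min(1, (1/30)ε). Then 0 < |z − 5| < δ forces both bounds, so |(-7z - 11)/(z - 7) − 23| < ε.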